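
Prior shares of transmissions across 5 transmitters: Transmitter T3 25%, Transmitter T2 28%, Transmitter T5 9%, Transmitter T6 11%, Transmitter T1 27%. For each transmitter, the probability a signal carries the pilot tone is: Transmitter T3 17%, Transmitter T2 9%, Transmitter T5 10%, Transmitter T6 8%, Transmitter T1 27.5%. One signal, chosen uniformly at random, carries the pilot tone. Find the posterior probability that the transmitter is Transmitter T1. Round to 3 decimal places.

By Bayes' rule, posterior ∝ prior × likelihood:
  Transmitter T3: 0.25 × 0.17 = 0.0425
  Transmitter T2: 0.28 × 0.09 = 0.0252
  Transmitter T5: 0.09 × 0.1 = 0.009
  Transmitter T6: 0.11 × 0.08 = 0.0088
  Transmitter T1: 0.27 × 0.275 = 0.07425
Total = 0.15975.
P(Transmitter T1 | evidence) = 0.07425 / 0.15975 ≈ 0.465.

0.465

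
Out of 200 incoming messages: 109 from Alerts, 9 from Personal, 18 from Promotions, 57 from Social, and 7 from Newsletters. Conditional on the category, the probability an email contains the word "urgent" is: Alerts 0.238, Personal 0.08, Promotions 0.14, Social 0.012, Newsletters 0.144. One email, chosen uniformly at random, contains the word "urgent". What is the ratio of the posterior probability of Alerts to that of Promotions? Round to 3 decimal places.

By Bayes' rule, posterior ∝ prior × likelihood:
  Alerts: 0.545 × 0.238 = 0.12971
  Personal: 0.045 × 0.08 = 0.0036
  Promotions: 0.09 × 0.14 = 0.0126
  Social: 0.285 × 0.012 = 0.00342
  Newsletters: 0.035 × 0.144 = 0.00504
Total = 0.15437.
The ratio is 0.12971 / 0.0126 (the normalizer cancels) = 10.294.

10.294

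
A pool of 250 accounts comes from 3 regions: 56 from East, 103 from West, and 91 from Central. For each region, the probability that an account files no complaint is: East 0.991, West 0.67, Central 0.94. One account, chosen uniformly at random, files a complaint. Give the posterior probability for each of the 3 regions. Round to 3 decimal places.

East 0.013, West 0.851, Central 0.137

Taking complements, P(complaint | each) = East 0.009, West 0.33, Central 0.06.
Prior × likelihood for each hypothesis:
  East: 0.224 × 0.009 = 0.002016
  West: 0.412 × 0.33 = 0.13596
  Central: 0.364 × 0.06 = 0.02184
Total = 0.159816.
P(East | complaint) = 0.002016/0.159816 ≈ 0.013
P(West | complaint) = 0.13596/0.159816 ≈ 0.851
P(Central | complaint) = 0.02184/0.159816 ≈ 0.137
(Check: 0.013+0.851+0.137 = 1.001.)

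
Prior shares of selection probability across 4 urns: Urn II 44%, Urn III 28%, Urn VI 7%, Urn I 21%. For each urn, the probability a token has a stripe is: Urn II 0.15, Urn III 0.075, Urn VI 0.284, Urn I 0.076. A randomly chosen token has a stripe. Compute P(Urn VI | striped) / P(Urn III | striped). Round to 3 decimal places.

Prior × likelihood for each hypothesis:
  Urn II: 0.44 × 0.15 = 0.066
  Urn III: 0.28 × 0.075 = 0.021
  Urn VI: 0.07 × 0.284 = 0.01988
  Urn I: 0.21 × 0.076 = 0.01596
Normalizing constant = 0.12284.
The ratio is 0.01988 / 0.021 (the normalizer cancels) = 0.947.

0.947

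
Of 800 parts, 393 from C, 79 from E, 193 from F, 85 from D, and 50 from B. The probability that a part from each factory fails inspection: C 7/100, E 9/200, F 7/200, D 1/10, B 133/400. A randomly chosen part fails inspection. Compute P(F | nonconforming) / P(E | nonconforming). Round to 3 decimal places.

Unnormalized posteriors (prior × likelihood):
  C: 0.49125 × 0.07 = 0.0343875
  E: 0.09875 × 0.045 = 0.00444375
  F: 0.24125 × 0.035 = 0.00844375
  D: 0.10625 × 0.1 = 0.010625
  B: 0.0625 × 0.3325 = 0.02078125
Sum = 0.07868125.
The ratio is 0.00844375 / 0.00444375 (the normalizer cancels) = 1.900.

1.900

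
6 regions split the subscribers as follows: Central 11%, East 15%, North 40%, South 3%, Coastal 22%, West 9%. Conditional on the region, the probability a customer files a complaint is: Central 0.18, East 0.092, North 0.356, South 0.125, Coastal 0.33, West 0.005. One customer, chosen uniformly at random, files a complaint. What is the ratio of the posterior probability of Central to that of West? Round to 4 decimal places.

44.0000

Prior × likelihood for each hypothesis:
  Central: 0.11 × 0.18 = 0.0198
  East: 0.15 × 0.092 = 0.0138
  North: 0.4 × 0.356 = 0.1424
  South: 0.03 × 0.125 = 0.00375
  Coastal: 0.22 × 0.33 = 0.0726
  West: 0.09 × 0.005 = 0.00045
Normalizing constant = 0.2528.
The ratio is 0.0198 / 0.00045 (the normalizer cancels) = 44.0000.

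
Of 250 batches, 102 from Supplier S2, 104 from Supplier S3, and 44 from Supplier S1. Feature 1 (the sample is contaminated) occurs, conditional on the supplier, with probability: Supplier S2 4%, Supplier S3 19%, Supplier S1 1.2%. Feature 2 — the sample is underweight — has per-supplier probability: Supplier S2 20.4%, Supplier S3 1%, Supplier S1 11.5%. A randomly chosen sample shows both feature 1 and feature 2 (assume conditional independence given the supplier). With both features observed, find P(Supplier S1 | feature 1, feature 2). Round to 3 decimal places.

0.056

By Bayes' rule, posterior ∝ prior × likelihood:
  Supplier S2: 0.408 × 0.04 × 0.204 = 0.00332928
  Supplier S3: 0.416 × 0.19 × 0.01 = 0.0007904
  Supplier S1: 0.176 × 0.012 × 0.115 = 0.00024288
Total = 0.00436256.
P(Supplier S1 | evidence) = 0.00024288 / 0.00436256 ≈ 0.056.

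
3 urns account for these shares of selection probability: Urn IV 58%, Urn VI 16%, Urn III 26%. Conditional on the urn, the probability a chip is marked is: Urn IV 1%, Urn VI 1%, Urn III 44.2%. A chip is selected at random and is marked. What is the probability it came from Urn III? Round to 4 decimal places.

0.9395

Compute prior × likelihood for every hypothesis:
  Urn IV: 0.58 × 0.01 = 0.0058
  Urn VI: 0.16 × 0.01 = 0.0016
  Urn III: 0.26 × 0.442 = 0.11492
Sum = 0.12232.
P(Urn III | evidence) = 0.11492 / 0.12232 ≈ 0.9395.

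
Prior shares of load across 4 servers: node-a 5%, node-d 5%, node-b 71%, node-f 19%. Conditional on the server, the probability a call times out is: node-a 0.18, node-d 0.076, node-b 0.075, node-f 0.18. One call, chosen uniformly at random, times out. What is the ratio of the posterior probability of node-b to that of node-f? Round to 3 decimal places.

1.557

Unnormalized posteriors (prior × likelihood):
  node-a: 0.05 × 0.18 = 0.009
  node-d: 0.05 × 0.076 = 0.0038
  node-b: 0.71 × 0.075 = 0.05325
  node-f: 0.19 × 0.18 = 0.0342
Total = 0.10025.
The ratio is 0.05325 / 0.0342 (the normalizer cancels) = 1.557.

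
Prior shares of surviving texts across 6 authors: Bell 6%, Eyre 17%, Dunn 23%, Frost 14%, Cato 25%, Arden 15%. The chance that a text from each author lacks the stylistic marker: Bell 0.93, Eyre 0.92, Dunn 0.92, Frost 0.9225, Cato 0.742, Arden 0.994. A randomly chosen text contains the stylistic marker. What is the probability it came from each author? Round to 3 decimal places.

Taking complements, P(marker | each) = Bell 0.07, Eyre 0.08, Dunn 0.08, Frost 0.0775, Cato 0.258, Arden 0.006.
By Bayes' rule, posterior ∝ prior × likelihood:
  Bell: 0.06 × 0.07 = 0.0042
  Eyre: 0.17 × 0.08 = 0.0136
  Dunn: 0.23 × 0.08 = 0.0184
  Frost: 0.14 × 0.0775 = 0.01085
  Cato: 0.25 × 0.258 = 0.0645
  Arden: 0.15 × 0.006 = 0.0009
Sum = 0.11245.
P(Bell | marker) = 0.0042/0.11245 ≈ 0.037
P(Eyre | marker) = 0.0136/0.11245 ≈ 0.121
P(Dunn | marker) = 0.0184/0.11245 ≈ 0.164
P(Frost | marker) = 0.01085/0.11245 ≈ 0.096
P(Cato | marker) = 0.0645/0.11245 ≈ 0.574
P(Arden | marker) = 0.0009/0.11245 ≈ 0.008
(Check: 0.037+0.121+0.164+0.096+0.574+0.008 = 1.000.)

Bell 0.037, Eyre 0.121, Dunn 0.164, Frost 0.096, Cato 0.574, Arden 0.008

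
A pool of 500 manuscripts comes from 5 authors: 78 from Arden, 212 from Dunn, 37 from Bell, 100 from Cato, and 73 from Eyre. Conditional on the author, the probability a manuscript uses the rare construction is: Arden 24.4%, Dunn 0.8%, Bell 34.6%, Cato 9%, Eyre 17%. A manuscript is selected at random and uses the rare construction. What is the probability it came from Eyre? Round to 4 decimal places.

Unnormalized posteriors (prior × likelihood):
  Arden: 0.156 × 0.244 = 0.038064
  Dunn: 0.424 × 0.008 = 0.003392
  Bell: 0.074 × 0.346 = 0.025604
  Cato: 0.2 × 0.09 = 0.018
  Eyre: 0.146 × 0.17 = 0.02482
Total = 0.10988.
P(Eyre | evidence) = 0.02482 / 0.10988 ≈ 0.2259.

0.2259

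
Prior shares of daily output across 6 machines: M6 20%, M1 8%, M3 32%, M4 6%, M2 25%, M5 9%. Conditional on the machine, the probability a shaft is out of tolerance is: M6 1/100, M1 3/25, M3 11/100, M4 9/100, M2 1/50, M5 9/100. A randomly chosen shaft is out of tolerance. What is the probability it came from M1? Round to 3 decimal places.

0.147

Compute prior × likelihood for every hypothesis:
  M6: 0.2 × 0.01 = 0.002
  M1: 0.08 × 0.12 = 0.0096
  M3: 0.32 × 0.11 = 0.0352
  M4: 0.06 × 0.09 = 0.0054
  M2: 0.25 × 0.02 = 0.005
  M5: 0.09 × 0.09 = 0.0081
Sum = 0.0653.
P(M1 | evidence) = 0.0096 / 0.0653 ≈ 0.147.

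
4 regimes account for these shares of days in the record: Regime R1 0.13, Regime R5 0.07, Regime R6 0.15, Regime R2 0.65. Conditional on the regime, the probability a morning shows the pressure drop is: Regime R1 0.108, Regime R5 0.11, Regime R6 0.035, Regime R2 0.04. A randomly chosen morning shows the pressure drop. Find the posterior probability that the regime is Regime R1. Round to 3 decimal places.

Prior × likelihood for each hypothesis:
  Regime R1: 0.13 × 0.108 = 0.01404
  Regime R5: 0.07 × 0.11 = 0.0077
  Regime R6: 0.15 × 0.035 = 0.00525
  Regime R2: 0.65 × 0.04 = 0.026
Normalizing constant = 0.05299.
P(Regime R1 | evidence) = 0.01404 / 0.05299 ≈ 0.265.

0.265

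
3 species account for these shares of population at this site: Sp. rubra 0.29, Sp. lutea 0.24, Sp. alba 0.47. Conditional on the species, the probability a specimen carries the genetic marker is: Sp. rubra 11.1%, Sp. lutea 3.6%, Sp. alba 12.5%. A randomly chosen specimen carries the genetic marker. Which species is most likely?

Unnormalized posteriors (prior × likelihood):
  Sp. rubra: 0.29 × 0.111 = 0.03219
  Sp. lutea: 0.24 × 0.036 = 0.00864
  Sp. alba: 0.47 × 0.125 = 0.05875
Normalizing constant = 0.09958.
Largest term belongs to Sp. alba, so Sp. alba is most probable.

Sp. alba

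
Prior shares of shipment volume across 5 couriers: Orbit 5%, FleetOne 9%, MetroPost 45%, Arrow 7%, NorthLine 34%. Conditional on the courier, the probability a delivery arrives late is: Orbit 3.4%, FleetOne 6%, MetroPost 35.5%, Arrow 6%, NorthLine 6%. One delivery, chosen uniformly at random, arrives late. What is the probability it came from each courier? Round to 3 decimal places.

Orbit 0.009, FleetOne 0.028, MetroPost 0.834, Arrow 0.022, NorthLine 0.107

Prior × likelihood for each hypothesis:
  Orbit: 0.05 × 0.034 = 0.0017
  FleetOne: 0.09 × 0.06 = 0.0054
  MetroPost: 0.45 × 0.355 = 0.15975
  Arrow: 0.07 × 0.06 = 0.0042
  NorthLine: 0.34 × 0.06 = 0.0204
Normalizing constant = 0.19145.
P(Orbit | late) = 0.0017/0.19145 ≈ 0.009
P(FleetOne | late) = 0.0054/0.19145 ≈ 0.028
P(MetroPost | late) = 0.15975/0.19145 ≈ 0.834
P(Arrow | late) = 0.0042/0.19145 ≈ 0.022
P(NorthLine | late) = 0.0204/0.19145 ≈ 0.107
(Check: 0.009+0.028+0.834+0.022+0.107 = 1.000.)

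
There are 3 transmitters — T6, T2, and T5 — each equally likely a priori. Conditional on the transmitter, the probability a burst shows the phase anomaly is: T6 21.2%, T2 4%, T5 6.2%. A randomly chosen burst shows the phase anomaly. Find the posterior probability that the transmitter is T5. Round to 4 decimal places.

0.1975

With a uniform prior (1/3 each), posterior ∝ likelihood:
  T6: 0.212
  T2: 0.04
  T5: 0.062
Total = 0.314.
P(T5 | evidence) = 0.062 / 0.314 ≈ 0.1975.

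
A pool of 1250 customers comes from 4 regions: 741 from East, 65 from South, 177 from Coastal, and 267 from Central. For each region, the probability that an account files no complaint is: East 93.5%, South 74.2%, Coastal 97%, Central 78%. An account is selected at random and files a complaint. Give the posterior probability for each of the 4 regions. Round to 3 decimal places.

East 0.373, South 0.130, Coastal 0.041, Central 0.455

Taking complements, P(complaint | each) = East 0.065, South 0.258, Coastal 0.03, Central 0.22.
Compute prior × likelihood for every hypothesis:
  East: 0.5928 × 0.065 = 0.038532
  South: 0.052 × 0.258 = 0.013416
  Coastal: 0.1416 × 0.03 = 0.004248
  Central: 0.2136 × 0.22 = 0.046992
Sum = 0.103188.
P(East | complaint) = 0.038532/0.103188 ≈ 0.373
P(South | complaint) = 0.013416/0.103188 ≈ 0.130
P(Coastal | complaint) = 0.004248/0.103188 ≈ 0.041
P(Central | complaint) = 0.046992/0.103188 ≈ 0.455
(Check: 0.373+0.130+0.041+0.455 = 0.999.)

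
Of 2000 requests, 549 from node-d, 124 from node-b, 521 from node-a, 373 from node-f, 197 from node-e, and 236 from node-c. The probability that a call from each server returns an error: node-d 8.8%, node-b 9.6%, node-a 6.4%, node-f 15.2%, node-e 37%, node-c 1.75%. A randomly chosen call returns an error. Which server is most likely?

By Bayes' rule, posterior ∝ prior × likelihood:
  node-d: 0.2745 × 0.088 = 0.024156
  node-b: 0.062 × 0.096 = 0.005952
  node-a: 0.2605 × 0.064 = 0.016672
  node-f: 0.1865 × 0.152 = 0.028348
  node-e: 0.0985 × 0.37 = 0.036445
  node-c: 0.118 × 0.0175 = 0.002065
Normalizing constant = 0.113638.
Largest term belongs to node-e, so node-e is most probable.

node-e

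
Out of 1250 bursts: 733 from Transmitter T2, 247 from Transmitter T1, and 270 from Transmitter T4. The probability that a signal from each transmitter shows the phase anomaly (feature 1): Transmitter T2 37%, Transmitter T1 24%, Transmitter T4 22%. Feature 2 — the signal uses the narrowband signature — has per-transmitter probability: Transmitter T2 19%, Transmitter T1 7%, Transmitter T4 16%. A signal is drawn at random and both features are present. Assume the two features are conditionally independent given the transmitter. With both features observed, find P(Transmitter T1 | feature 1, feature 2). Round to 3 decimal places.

Unnormalized posteriors (prior × likelihood):
  Transmitter T2: 0.5864 × 0.37 × 0.19 = 0.04122392
  Transmitter T1: 0.1976 × 0.24 × 0.07 = 0.00331968
  Transmitter T4: 0.216 × 0.22 × 0.16 = 0.0076032
Sum = 0.0521468.
P(Transmitter T1 | evidence) = 0.00331968 / 0.0521468 ≈ 0.064.

0.064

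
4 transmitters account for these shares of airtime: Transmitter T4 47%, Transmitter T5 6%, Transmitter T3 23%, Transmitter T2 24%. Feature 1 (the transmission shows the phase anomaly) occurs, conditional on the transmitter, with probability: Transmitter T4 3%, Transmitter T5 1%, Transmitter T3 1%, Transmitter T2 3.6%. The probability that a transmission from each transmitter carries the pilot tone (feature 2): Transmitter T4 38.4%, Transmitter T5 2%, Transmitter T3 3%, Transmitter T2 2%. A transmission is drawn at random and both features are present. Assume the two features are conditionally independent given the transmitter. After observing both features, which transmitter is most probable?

Unnormalized posteriors (prior × likelihood):
  Transmitter T4: 0.47 × 0.03 × 0.384 = 0.0054144
  Transmitter T5: 0.06 × 0.01 × 0.02 = 0.000012
  Transmitter T3: 0.23 × 0.01 × 0.03 = 0.000069
  Transmitter T2: 0.24 × 0.036 × 0.02 = 0.0001728
Normalizing constant = 0.0056682.
Largest term belongs to Transmitter T4, so Transmitter T4 is most probable.

Transmitter T4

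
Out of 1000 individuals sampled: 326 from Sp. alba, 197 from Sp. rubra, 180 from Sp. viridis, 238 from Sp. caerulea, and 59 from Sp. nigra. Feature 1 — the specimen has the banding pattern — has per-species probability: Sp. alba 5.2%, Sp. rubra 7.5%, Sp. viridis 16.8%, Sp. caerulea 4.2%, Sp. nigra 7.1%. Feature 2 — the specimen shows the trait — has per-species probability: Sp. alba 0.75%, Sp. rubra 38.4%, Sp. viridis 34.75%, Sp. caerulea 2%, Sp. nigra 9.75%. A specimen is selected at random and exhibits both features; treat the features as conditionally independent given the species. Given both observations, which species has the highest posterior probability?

Compute prior × likelihood for every hypothesis:
  Sp. alba: 0.326 × 0.052 × 0.0075 = 0.00012714
  Sp. rubra: 0.197 × 0.075 × 0.384 = 0.0056736
  Sp. viridis: 0.18 × 0.168 × 0.3475 = 0.0105084
  Sp. caerulea: 0.238 × 0.042 × 0.02 = 0.00019992
  Sp. nigra: 0.059 × 0.071 × 0.0975 = 0.0004084275
Normalizing constant = 0.0169174875.
Largest term belongs to Sp. viridis, so Sp. viridis is most probable.

Sp. viridis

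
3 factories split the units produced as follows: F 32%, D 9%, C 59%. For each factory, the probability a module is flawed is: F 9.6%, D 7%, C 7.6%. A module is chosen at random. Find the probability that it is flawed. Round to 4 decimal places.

Unnormalized posteriors (prior × likelihood):
  F: 0.32 × 0.096 = 0.03072
  D: 0.09 × 0.07 = 0.0063
  C: 0.59 × 0.076 = 0.04484
P(flawed) = 0.03072 + 0.0063 + 0.04484 = 0.08186 → 0.0819.

0.0819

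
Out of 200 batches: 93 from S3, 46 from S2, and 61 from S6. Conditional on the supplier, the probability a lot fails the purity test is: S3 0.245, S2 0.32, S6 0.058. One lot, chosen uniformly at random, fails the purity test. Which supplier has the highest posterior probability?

By Bayes' rule, posterior ∝ prior × likelihood:
  S3: 0.465 × 0.245 = 0.113925
  S2: 0.23 × 0.32 = 0.0736
  S6: 0.305 × 0.058 = 0.01769
Sum = 0.205215.
Largest term belongs to S3, so S3 is most probable.

S3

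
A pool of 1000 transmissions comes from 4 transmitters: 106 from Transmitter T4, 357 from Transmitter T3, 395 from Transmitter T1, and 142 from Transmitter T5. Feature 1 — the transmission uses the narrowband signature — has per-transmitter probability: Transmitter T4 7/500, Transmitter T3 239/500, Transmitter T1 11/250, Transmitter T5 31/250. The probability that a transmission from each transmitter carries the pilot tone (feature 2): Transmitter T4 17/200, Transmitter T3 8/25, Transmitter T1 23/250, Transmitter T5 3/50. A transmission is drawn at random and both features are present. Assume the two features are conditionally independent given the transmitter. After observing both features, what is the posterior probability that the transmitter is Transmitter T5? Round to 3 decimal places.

0.018

Prior × likelihood for each hypothesis:
  Transmitter T4: 0.106 × 0.014 × 0.085 = 0.00012614
  Transmitter T3: 0.357 × 0.478 × 0.32 = 0.05460672
  Transmitter T1: 0.395 × 0.044 × 0.092 = 0.00159896
  Transmitter T5: 0.142 × 0.124 × 0.06 = 0.00105648
Normalizing constant = 0.0573883.
P(Transmitter T5 | evidence) = 0.00105648 / 0.0573883 ≈ 0.018.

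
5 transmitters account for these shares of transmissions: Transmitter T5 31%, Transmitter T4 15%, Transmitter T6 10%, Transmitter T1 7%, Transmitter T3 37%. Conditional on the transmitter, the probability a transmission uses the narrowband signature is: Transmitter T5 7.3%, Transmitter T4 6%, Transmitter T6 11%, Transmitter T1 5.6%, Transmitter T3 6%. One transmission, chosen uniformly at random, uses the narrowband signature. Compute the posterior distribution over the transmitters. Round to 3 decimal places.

Unnormalized posteriors (prior × likelihood):
  Transmitter T5: 0.31 × 0.073 = 0.02263
  Transmitter T4: 0.15 × 0.06 = 0.009
  Transmitter T6: 0.1 × 0.11 = 0.011
  Transmitter T1: 0.07 × 0.056 = 0.00392
  Transmitter T3: 0.37 × 0.06 = 0.0222
Sum = 0.06875.
P(Transmitter T5 | narrowband) = 0.02263/0.06875 ≈ 0.329
P(Transmitter T4 | narrowband) = 0.009/0.06875 ≈ 0.131
P(Transmitter T6 | narrowband) = 0.011/0.06875 ≈ 0.160
P(Transmitter T1 | narrowband) = 0.00392/0.06875 ≈ 0.057
P(Transmitter T3 | narrowband) = 0.0222/0.06875 ≈ 0.323

Transmitter T5 0.329, Transmitter T4 0.131, Transmitter T6 0.160, Transmitter T1 0.057, Transmitter T3 0.323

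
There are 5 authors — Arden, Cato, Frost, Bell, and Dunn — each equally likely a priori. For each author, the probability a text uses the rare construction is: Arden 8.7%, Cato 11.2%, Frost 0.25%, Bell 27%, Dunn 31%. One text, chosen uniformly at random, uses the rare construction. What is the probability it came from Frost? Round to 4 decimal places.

With a uniform prior (1/5 each), posterior ∝ likelihood:
  Arden: 0.087
  Cato: 0.112
  Frost: 0.0025
  Bell: 0.27
  Dunn: 0.31
Normalizing constant = 0.7815.
P(Frost | evidence) = 0.0025 / 0.7815 ≈ 0.0032.

0.0032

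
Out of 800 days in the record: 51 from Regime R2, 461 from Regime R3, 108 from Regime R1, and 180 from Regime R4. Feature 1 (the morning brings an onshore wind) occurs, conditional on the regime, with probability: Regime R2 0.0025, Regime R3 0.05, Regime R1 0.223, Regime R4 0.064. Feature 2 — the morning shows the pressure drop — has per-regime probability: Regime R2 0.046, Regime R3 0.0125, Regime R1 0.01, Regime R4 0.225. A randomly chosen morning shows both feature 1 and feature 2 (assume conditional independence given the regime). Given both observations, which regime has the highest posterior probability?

By Bayes' rule, posterior ∝ prior × likelihood:
  Regime R2: 0.06375 × 0.0025 × 0.046 = 0.00000733125
  Regime R3: 0.57625 × 0.05 × 0.0125 = 0.00036015625
  Regime R1: 0.135 × 0.223 × 0.01 = 0.00030105
  Regime R4: 0.225 × 0.064 × 0.225 = 0.00324
Total = 0.0039085375.
Largest term belongs to Regime R4, so Regime R4 is most probable.

Regime R4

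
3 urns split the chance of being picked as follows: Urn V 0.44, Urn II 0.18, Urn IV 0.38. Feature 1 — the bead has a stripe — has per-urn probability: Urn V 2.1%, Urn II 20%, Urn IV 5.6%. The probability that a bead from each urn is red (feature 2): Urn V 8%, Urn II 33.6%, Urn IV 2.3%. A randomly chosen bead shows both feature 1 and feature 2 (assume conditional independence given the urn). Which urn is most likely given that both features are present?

Urn II

Unnormalized posteriors (prior × likelihood):
  Urn V: 0.44 × 0.021 × 0.08 = 0.0007392
  Urn II: 0.18 × 0.2 × 0.336 = 0.012096
  Urn IV: 0.38 × 0.056 × 0.023 = 0.00048944
Sum = 0.01332464.
Largest term belongs to Urn II, so Urn II is most probable.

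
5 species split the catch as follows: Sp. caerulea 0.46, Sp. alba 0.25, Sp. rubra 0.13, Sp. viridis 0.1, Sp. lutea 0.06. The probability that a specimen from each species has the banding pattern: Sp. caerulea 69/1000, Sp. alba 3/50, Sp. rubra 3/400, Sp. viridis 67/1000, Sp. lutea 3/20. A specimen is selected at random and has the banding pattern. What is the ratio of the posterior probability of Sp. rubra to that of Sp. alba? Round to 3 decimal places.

0.065

By Bayes' rule, posterior ∝ prior × likelihood:
  Sp. caerulea: 0.46 × 0.069 = 0.03174
  Sp. alba: 0.25 × 0.06 = 0.015
  Sp. rubra: 0.13 × 0.0075 = 0.000975
  Sp. viridis: 0.1 × 0.067 = 0.0067
  Sp. lutea: 0.06 × 0.15 = 0.009
Sum = 0.063415.
The ratio is 0.000975 / 0.015 (the normalizer cancels) = 0.065.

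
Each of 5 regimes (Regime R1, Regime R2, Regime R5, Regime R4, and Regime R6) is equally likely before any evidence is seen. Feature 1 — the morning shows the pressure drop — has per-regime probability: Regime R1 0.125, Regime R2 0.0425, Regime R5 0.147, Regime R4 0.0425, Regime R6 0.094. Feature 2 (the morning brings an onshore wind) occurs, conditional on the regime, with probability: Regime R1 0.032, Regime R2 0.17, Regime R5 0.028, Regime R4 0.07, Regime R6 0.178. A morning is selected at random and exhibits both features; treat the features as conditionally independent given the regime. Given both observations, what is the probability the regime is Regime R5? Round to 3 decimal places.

Since the prior is uniform, the posterior is proportional to the likelihood:
  Regime R1: 0.125 × 0.032 = 0.004
  Regime R2: 0.0425 × 0.17 = 0.007225
  Regime R5: 0.147 × 0.028 = 0.004116
  Regime R4: 0.0425 × 0.07 = 0.002975
  Regime R6: 0.094 × 0.178 = 0.016732
Normalizing constant = 0.035048.
P(Regime R5 | evidence) = 0.004116 / 0.035048 ≈ 0.117.

0.117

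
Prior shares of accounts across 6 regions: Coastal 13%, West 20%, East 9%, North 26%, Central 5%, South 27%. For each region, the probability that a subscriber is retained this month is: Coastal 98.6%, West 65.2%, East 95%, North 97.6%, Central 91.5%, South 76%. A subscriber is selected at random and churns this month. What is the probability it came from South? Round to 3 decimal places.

0.429

Taking complements, P(churn | each) = Coastal 0.014, West 0.348, East 0.05, North 0.024, Central 0.085, South 0.24.
Unnormalized posteriors (prior × likelihood):
  Coastal: 0.13 × 0.014 = 0.00182
  West: 0.2 × 0.348 = 0.0696
  East: 0.09 × 0.05 = 0.0045
  North: 0.26 × 0.024 = 0.00624
  Central: 0.05 × 0.085 = 0.00425
  South: 0.27 × 0.24 = 0.0648
Total = 0.15121.
P(South | evidence) = 0.0648 / 0.15121 ≈ 0.429.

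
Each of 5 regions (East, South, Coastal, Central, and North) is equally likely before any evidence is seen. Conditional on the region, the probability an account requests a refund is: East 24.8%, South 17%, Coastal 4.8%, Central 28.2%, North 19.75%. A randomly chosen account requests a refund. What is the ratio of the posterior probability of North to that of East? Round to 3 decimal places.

0.796

Since the prior is uniform, the posterior is proportional to the likelihood:
  East: 0.248
  South: 0.17
  Coastal: 0.048
  Central: 0.282
  North: 0.1975
Total = 0.9455.
The ratio is 0.1975 / 0.248 (the normalizer cancels) = 0.796.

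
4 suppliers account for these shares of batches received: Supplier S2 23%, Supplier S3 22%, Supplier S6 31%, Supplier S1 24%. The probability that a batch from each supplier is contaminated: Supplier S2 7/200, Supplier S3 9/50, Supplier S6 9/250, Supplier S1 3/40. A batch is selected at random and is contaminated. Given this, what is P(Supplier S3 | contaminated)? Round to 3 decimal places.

0.516

Prior × likelihood for each hypothesis:
  Supplier S2: 0.23 × 0.035 = 0.00805
  Supplier S3: 0.22 × 0.18 = 0.0396
  Supplier S6: 0.31 × 0.036 = 0.01116
  Supplier S1: 0.24 × 0.075 = 0.018
Normalizing constant = 0.07681.
P(Supplier S3 | evidence) = 0.0396 / 0.07681 ≈ 0.516.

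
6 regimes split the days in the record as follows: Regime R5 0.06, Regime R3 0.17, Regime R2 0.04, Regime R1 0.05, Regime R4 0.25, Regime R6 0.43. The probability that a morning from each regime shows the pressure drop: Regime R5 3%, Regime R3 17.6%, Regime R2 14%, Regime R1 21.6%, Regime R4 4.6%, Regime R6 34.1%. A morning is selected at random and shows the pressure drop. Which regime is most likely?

Regime R6

Compute prior × likelihood for every hypothesis:
  Regime R5: 0.06 × 0.03 = 0.0018
  Regime R3: 0.17 × 0.176 = 0.02992
  Regime R2: 0.04 × 0.14 = 0.0056
  Regime R1: 0.05 × 0.216 = 0.0108
  Regime R4: 0.25 × 0.046 = 0.0115
  Regime R6: 0.43 × 0.341 = 0.14663
Normalizing constant = 0.20625.
Largest term belongs to Regime R6, so Regime R6 is most probable.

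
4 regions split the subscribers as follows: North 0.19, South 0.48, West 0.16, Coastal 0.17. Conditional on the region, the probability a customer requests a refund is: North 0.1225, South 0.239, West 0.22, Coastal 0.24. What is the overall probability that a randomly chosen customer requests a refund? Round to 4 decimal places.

Prior × likelihood for each hypothesis:
  North: 0.19 × 0.1225 = 0.023275
  South: 0.48 × 0.239 = 0.11472
  West: 0.16 × 0.22 = 0.0352
  Coastal: 0.17 × 0.24 = 0.0408
P(refund) = 0.023275 + 0.11472 + 0.0352 + 0.0408 = 0.213995 → 0.2140.

0.2140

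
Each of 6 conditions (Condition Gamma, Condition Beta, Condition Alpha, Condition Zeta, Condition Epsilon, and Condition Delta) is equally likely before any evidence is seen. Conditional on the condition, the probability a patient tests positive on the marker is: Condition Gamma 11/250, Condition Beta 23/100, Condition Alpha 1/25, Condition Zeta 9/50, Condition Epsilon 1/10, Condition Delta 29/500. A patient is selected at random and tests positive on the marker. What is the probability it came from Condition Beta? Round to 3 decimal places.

0.353

Since the prior is uniform, the posterior is proportional to the likelihood:
  Condition Gamma: 0.044
  Condition Beta: 0.23
  Condition Alpha: 0.04
  Condition Zeta: 0.18
  Condition Epsilon: 0.1
  Condition Delta: 0.058
Sum = 0.652.
P(Condition Beta | evidence) = 0.23 / 0.652 ≈ 0.353.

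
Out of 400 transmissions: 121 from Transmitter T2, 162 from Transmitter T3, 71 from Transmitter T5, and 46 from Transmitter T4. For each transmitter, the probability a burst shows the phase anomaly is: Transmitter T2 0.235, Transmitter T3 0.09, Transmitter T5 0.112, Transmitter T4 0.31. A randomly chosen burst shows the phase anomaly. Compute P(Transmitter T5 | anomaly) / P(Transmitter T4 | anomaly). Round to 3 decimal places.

By Bayes' rule, posterior ∝ prior × likelihood:
  Transmitter T2: 0.3025 × 0.235 = 0.0710875
  Transmitter T3: 0.405 × 0.09 = 0.03645
  Transmitter T5: 0.1775 × 0.112 = 0.01988
  Transmitter T4: 0.115 × 0.31 = 0.03565
Sum = 0.1630675.
The ratio is 0.01988 / 0.03565 (the normalizer cancels) = 0.558.

0.558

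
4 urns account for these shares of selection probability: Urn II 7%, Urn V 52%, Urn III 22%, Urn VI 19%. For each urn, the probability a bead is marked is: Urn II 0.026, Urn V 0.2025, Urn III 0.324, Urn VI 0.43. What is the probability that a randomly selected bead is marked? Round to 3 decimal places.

0.260

Unnormalized posteriors (prior × likelihood):
  Urn II: 0.07 × 0.026 = 0.00182
  Urn V: 0.52 × 0.2025 = 0.1053
  Urn III: 0.22 × 0.324 = 0.07128
  Urn VI: 0.19 × 0.43 = 0.0817
P(marked) = 0.00182 + 0.1053 + 0.07128 + 0.0817 = 0.2601 → 0.260.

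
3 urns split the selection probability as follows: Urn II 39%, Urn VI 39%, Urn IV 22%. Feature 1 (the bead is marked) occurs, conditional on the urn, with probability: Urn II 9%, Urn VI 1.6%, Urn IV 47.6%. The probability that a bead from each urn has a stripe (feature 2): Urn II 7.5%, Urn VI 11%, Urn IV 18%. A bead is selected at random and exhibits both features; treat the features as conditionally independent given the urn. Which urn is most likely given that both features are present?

Unnormalized posteriors (prior × likelihood):
  Urn II: 0.39 × 0.09 × 0.075 = 0.0026325
  Urn VI: 0.39 × 0.016 × 0.11 = 0.0006864
  Urn IV: 0.22 × 0.476 × 0.18 = 0.0188496
Total = 0.0221685.
Largest term belongs to Urn IV, so Urn IV is most probable.

Urn IV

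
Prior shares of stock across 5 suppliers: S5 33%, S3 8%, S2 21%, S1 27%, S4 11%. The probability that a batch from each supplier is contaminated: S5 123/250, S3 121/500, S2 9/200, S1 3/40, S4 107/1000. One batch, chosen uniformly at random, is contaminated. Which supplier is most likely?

S5

Unnormalized posteriors (prior × likelihood):
  S5: 0.33 × 0.492 = 0.16236
  S3: 0.08 × 0.242 = 0.01936
  S2: 0.21 × 0.045 = 0.00945
  S1: 0.27 × 0.075 = 0.02025
  S4: 0.11 × 0.107 = 0.01177
Normalizing constant = 0.22319.
Largest term belongs to S5, so S5 is most probable.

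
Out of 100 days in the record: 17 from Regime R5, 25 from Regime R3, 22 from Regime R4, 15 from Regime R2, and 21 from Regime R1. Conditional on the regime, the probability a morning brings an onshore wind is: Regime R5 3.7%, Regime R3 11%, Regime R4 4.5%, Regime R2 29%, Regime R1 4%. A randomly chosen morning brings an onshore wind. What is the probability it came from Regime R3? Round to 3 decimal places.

Compute prior × likelihood for every hypothesis:
  Regime R5: 0.17 × 0.037 = 0.00629
  Regime R3: 0.25 × 0.11 = 0.0275
  Regime R4: 0.22 × 0.045 = 0.0099
  Regime R2: 0.15 × 0.29 = 0.0435
  Regime R1: 0.21 × 0.04 = 0.0084
Normalizing constant = 0.09559.
P(Regime R3 | evidence) = 0.0275 / 0.09559 ≈ 0.288.

0.288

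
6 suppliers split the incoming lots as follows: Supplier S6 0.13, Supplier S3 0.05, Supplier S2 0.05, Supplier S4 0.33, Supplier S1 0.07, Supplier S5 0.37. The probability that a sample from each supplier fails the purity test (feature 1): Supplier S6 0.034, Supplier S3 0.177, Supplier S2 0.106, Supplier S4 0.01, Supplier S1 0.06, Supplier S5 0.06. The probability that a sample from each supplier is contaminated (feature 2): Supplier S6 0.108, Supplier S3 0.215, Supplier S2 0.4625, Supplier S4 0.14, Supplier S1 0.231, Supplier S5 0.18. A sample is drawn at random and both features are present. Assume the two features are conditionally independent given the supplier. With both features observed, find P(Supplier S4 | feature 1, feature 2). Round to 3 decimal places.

By Bayes' rule, posterior ∝ prior × likelihood:
  Supplier S6: 0.13 × 0.034 × 0.108 = 0.00047736
  Supplier S3: 0.05 × 0.177 × 0.215 = 0.00190275
  Supplier S2: 0.05 × 0.106 × 0.4625 = 0.00245125
  Supplier S4: 0.33 × 0.01 × 0.14 = 0.000462
  Supplier S1: 0.07 × 0.06 × 0.231 = 0.0009702
  Supplier S5: 0.37 × 0.06 × 0.18 = 0.003996
Total = 0.01025956.
P(Supplier S4 | evidence) = 0.000462 / 0.01025956 ≈ 0.045.

0.045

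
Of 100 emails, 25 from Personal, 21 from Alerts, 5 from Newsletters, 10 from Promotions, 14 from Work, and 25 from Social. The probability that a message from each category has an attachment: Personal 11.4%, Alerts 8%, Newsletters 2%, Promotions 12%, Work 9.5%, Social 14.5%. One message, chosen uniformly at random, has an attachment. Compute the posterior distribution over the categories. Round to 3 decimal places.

Unnormalized posteriors (prior × likelihood):
  Personal: 0.25 × 0.114 = 0.0285
  Alerts: 0.21 × 0.08 = 0.0168
  Newsletters: 0.05 × 0.02 = 0.001
  Promotions: 0.1 × 0.12 = 0.012
  Work: 0.14 × 0.095 = 0.0133
  Social: 0.25 × 0.145 = 0.03625
Total = 0.10785.
P(Personal | attachment) = 0.0285/0.10785 ≈ 0.264
P(Alerts | attachment) = 0.0168/0.10785 ≈ 0.156
P(Newsletters | attachment) = 0.001/0.10785 ≈ 0.009
P(Promotions | attachment) = 0.012/0.10785 ≈ 0.111
P(Work | attachment) = 0.0133/0.10785 ≈ 0.123
P(Social | attachment) = 0.03625/0.10785 ≈ 0.336

Personal 0.264, Alerts 0.156, Newsletters 0.009, Promotions 0.111, Work 0.123, Social 0.336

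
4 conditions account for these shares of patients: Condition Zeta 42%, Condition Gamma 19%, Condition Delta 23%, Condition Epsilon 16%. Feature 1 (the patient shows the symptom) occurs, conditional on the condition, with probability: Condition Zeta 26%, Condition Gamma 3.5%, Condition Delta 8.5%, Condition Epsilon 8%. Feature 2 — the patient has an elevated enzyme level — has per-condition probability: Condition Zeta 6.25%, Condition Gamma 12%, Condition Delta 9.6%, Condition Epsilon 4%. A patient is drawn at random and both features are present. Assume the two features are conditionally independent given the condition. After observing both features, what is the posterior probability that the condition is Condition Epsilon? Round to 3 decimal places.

0.051

Compute prior × likelihood for every hypothesis:
  Condition Zeta: 0.42 × 0.26 × 0.0625 = 0.006825
  Condition Gamma: 0.19 × 0.035 × 0.12 = 0.000798
  Condition Delta: 0.23 × 0.085 × 0.096 = 0.0018768
  Condition Epsilon: 0.16 × 0.08 × 0.04 = 0.000512
Normalizing constant = 0.0100118.
P(Condition Epsilon | evidence) = 0.000512 / 0.0100118 ≈ 0.051.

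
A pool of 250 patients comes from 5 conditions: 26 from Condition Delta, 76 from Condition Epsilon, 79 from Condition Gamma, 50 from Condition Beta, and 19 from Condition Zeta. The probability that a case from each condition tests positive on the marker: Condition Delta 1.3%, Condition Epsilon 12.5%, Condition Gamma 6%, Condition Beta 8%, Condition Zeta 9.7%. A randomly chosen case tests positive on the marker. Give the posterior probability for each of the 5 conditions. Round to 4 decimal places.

By Bayes' rule, posterior ∝ prior × likelihood:
  Condition Delta: 0.104 × 0.013 = 0.001352
  Condition Epsilon: 0.304 × 0.125 = 0.038
  Condition Gamma: 0.316 × 0.06 = 0.01896
  Condition Beta: 0.2 × 0.08 = 0.016
  Condition Zeta: 0.076 × 0.097 = 0.007372
Total = 0.081684.
P(Condition Delta | marker-positive) = 0.001352/0.081684 ≈ 0.0166
P(Condition Epsilon | marker-positive) = 0.038/0.081684 ≈ 0.4652
P(Condition Gamma | marker-positive) = 0.01896/0.081684 ≈ 0.2321
P(Condition Beta | marker-positive) = 0.016/0.081684 ≈ 0.1959
P(Condition Zeta | marker-positive) = 0.007372/0.081684 ≈ 0.0903
(Check: 0.0166+0.4652+0.2321+0.1959+0.0903 = 1.0001.)

Condition Delta 0.0166, Condition Epsilon 0.4652, Condition Gamma 0.2321, Condition Beta 0.1959, Condition Zeta 0.0903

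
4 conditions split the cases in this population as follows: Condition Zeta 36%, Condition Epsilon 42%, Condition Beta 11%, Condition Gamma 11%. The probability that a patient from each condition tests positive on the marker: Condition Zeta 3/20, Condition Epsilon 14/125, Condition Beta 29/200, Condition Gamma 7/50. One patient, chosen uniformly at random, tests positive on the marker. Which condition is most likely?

Condition Zeta

Unnormalized posteriors (prior × likelihood):
  Condition Zeta: 0.36 × 0.15 = 0.054
  Condition Epsilon: 0.42 × 0.112 = 0.04704
  Condition Beta: 0.11 × 0.145 = 0.01595
  Condition Gamma: 0.11 × 0.14 = 0.0154
Total = 0.13239.
Largest term belongs to Condition Zeta, so Condition Zeta is most probable.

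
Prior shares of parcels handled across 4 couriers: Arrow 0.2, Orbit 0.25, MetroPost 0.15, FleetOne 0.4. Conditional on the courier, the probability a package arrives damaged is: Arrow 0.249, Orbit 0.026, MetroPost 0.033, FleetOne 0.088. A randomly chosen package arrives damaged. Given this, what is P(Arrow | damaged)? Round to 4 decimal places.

0.5163

Unnormalized posteriors (prior × likelihood):
  Arrow: 0.2 × 0.249 = 0.0498
  Orbit: 0.25 × 0.026 = 0.0065
  MetroPost: 0.15 × 0.033 = 0.00495
  FleetOne: 0.4 × 0.088 = 0.0352
Sum = 0.09645.
P(Arrow | evidence) = 0.0498 / 0.09645 ≈ 0.5163.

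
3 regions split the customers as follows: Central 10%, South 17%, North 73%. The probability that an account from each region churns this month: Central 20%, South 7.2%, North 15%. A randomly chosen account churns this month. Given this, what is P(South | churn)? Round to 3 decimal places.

Compute prior × likelihood for every hypothesis:
  Central: 0.1 × 0.2 = 0.02
  South: 0.17 × 0.072 = 0.01224
  North: 0.73 × 0.15 = 0.1095
Total = 0.14174.
P(South | evidence) = 0.01224 / 0.14174 ≈ 0.086.

0.086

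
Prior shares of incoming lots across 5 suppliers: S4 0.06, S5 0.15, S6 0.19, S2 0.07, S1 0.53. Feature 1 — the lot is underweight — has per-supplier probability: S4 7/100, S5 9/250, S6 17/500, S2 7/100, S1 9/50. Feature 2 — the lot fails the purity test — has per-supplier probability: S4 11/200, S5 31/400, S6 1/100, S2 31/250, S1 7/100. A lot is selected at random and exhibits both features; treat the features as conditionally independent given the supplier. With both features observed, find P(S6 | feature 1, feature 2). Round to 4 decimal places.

Compute prior × likelihood for every hypothesis:
  S4: 0.06 × 0.07 × 0.055 = 0.000231
  S5: 0.15 × 0.036 × 0.0775 = 0.0004185
  S6: 0.19 × 0.034 × 0.01 = 0.0000646
  S2: 0.07 × 0.07 × 0.124 = 0.0006076
  S1: 0.53 × 0.18 × 0.07 = 0.006678
Normalizing constant = 0.0079997.
P(S6 | evidence) = 0.0000646 / 0.0079997 ≈ 0.0081.

0.0081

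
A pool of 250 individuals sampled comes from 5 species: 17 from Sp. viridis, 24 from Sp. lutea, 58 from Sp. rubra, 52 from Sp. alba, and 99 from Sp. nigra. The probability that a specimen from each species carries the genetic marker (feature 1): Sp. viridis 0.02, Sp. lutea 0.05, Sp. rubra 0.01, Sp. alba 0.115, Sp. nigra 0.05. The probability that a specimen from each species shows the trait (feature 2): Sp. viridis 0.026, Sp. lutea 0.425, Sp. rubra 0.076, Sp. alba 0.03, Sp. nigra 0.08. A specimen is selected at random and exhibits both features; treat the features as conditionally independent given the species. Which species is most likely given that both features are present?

Sp. lutea

Prior × likelihood for each hypothesis:
  Sp. viridis: 0.068 × 0.02 × 0.026 = 0.00003536
  Sp. lutea: 0.096 × 0.05 × 0.425 = 0.00204
  Sp. rubra: 0.232 × 0.01 × 0.076 = 0.00017632
  Sp. alba: 0.208 × 0.115 × 0.03 = 0.0007176
  Sp. nigra: 0.396 × 0.05 × 0.08 = 0.001584
Total = 0.00455328.
Largest term belongs to Sp. lutea, so Sp. lutea is most probable.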